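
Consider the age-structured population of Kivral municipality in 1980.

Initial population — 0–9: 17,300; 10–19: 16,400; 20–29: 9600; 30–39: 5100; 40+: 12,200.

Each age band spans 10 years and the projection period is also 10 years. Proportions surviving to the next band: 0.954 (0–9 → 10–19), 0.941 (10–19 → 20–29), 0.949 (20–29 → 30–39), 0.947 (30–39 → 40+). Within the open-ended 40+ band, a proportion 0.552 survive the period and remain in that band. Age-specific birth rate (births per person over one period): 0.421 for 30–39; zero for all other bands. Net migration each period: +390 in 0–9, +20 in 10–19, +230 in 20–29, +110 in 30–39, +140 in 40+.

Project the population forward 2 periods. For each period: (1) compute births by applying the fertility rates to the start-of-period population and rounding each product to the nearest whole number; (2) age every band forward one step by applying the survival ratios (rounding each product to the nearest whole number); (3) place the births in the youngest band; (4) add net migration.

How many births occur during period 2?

Period 1.
Births: 5100 × 0.421 = 2147
10–19: 17300 × 0.954 = 16504
20–29: 16400 × 0.941 = 15432
30–39: 9600 × 0.949 = 9110
40+: 5100 × 0.947 + 12200 × 0.552 = 4830 + 6734 = 11564
Net migration: 0–9 + 390 → 2537; 10–19 + 20 → 16524; 20–29 + 230 → 15662; 30–39 + 110 → 9220; 40+ + 140 → 11704
→ [2537, 16524, 15662, 9220, 11704]
Period 2.
Births: 9220 × 0.421 = 3882
10–19: 2537 × 0.954 = 2420
20–29: 16524 × 0.941 = 15549
30–39: 15662 × 0.949 = 14863
40+: 9220 × 0.947 + 11704 × 0.552 = 8731 + 6461 = 15192
Net migration: 0–9 + 390 → 4272; 10–19 + 20 → 2440; 20–29 + 230 → 15779; 30–39 + 110 → 14973; 40+ + 140 → 15332
→ [4272, 2440, 15779, 14973, 15332]

3882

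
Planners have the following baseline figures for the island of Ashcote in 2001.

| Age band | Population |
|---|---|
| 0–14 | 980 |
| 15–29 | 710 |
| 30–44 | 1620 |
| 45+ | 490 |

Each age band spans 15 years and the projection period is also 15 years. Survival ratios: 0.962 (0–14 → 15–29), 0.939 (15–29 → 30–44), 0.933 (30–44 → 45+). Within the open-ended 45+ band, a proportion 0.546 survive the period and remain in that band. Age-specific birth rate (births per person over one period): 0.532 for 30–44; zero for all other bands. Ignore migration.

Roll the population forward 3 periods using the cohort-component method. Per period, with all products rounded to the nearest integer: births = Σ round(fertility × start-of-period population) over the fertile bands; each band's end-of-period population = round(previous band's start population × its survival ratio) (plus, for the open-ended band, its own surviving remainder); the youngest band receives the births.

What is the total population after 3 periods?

Numbering the bands 1..4 from youngest to oldest:
[period 1]
Births: 1620 × 0.532 = 862
Band 2: 980 × 0.962 = 943
Band 3: 710 × 0.939 = 667
Band 4: 1620 × 0.933 + 490 × 0.546 = 1511 + 268 = 1779
Population now: 0–14=862, 15–29=943, 30–44=667, 45+=1779
[period 2]
Births: 667 × 0.532 = 355
Band 2: 862 × 0.962 = 829
Band 3: 943 × 0.939 = 885
Band 4: 667 × 0.933 + 1779 × 0.546 = 622 + 971 = 1593
Population now: 0–14=355, 15–29=829, 30–44=885, 45+=1593
[period 3]
Births: 885 × 0.532 = 471
Band 2: 355 × 0.962 = 342
Band 3: 829 × 0.939 = 778
Band 4: 885 × 0.933 + 1593 × 0.546 = 826 + 870 = 1696
Population now: 0–14=471, 15–29=342, 30–44=778, 45+=1696
Total after period 3: 471 + 342 + 778 + 1696 = 3287

3287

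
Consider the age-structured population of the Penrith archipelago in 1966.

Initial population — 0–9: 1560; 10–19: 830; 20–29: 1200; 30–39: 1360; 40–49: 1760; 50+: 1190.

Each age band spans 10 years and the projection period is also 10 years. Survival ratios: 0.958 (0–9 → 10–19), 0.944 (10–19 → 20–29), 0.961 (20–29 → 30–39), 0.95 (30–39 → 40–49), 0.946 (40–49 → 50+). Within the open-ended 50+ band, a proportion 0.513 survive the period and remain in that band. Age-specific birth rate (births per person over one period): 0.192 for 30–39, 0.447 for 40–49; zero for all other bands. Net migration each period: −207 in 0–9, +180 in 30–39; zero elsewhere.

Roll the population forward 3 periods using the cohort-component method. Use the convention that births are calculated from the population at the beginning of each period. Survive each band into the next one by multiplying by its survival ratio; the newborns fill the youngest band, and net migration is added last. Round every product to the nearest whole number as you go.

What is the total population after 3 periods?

(Bands numbered youngest = 1 to oldest = 6.)
After projecting period 1:
Births: 1360 * 0.192 = 261  |  1760 * 0.447 = 787 ⇒ total 1048
Band 2: 1560 * 0.958 = 1494
Band 3: 830 * 0.944 = 784
Band 4: 1200 * 0.961 = 1153
Band 5: 1360 * 0.95 = 1292
Band 6: 1760 * 0.946 + 1190 * 0.513 = 1665 + 610 = 2275
Net migration: Band 1 − 207 → 841; Band 4 + 180 → 1333
Giving 841 / 1494 / 784 / 1333 / 1292 / 2275.
After projecting period 2:
Births: 1333 * 0.192 = 256  |  1292 * 0.447 = 578 ⇒ total 834
Band 2: 841 * 0.958 = 806
Band 3: 1494 * 0.944 = 1410
Band 4: 784 * 0.961 = 753
Band 5: 1333 * 0.95 = 1266
Band 6: 1292 * 0.946 + 2275 * 0.513 = 1222 + 1167 = 2389
Net migration: Band 1 − 207 → 627; Band 4 + 180 → 933
Giving 627 / 806 / 1410 / 933 / 1266 / 2389.
After projecting period 3:
Births: 933 * 0.192 = 179  |  1266 * 0.447 = 566 ⇒ total 745
Band 2: 627 * 0.958 = 601
Band 3: 806 * 0.944 = 761
Band 4: 1410 * 0.961 = 1355
Band 5: 933 * 0.95 = 886
Band 6: 1266 * 0.946 + 2389 * 0.513 = 1198 + 1226 = 2424
Net migration: Band 1 − 207 → 538; Band 4 + 180 → 1535
Giving 538 / 601 / 761 / 1535 / 886 / 2424.
Total after period 3: 538 + 601 + 761 + 1535 + 886 + 2424 = 6745

6745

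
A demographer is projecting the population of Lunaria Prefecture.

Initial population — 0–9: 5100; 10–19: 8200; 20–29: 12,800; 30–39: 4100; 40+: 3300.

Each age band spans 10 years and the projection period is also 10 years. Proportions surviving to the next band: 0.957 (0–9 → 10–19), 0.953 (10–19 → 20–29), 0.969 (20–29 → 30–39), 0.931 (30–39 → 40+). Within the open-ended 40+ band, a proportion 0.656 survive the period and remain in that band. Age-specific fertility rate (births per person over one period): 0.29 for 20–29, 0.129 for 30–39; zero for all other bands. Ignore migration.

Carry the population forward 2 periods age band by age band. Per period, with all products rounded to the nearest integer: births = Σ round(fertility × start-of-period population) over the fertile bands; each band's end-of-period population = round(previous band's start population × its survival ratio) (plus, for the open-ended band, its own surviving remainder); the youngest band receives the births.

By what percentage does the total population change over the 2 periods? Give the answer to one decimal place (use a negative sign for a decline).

After projecting period 1:
Births: 12800 × 0.29 = 3712, 4100 × 0.129 = 529 → total 4241
10–19: 5100 × 0.957 = 4881
20–29: 8200 × 0.953 = 7815
30–39: 12800 × 0.969 = 12403
40+: 4100 × 0.931 + 3300 × 0.656 = 3817 + 2165 = 5982
→ [4241, 4881, 7815, 12403, 5982]
After projecting period 2:
Births: 7815 × 0.29 = 2266, 12403 × 0.129 = 1600 → total 3866
10–19: 4241 × 0.957 = 4059
20–29: 4881 × 0.953 = 4652
30–39: 7815 × 0.969 = 7573
40+: 12403 × 0.931 + 5982 × 0.656 = 11547 + 3924 = 15471
→ [3866, 4059, 4652, 7573, 15471]
Total: 33500 → 35621; change = 2121; percentage change = 6.3%

6.3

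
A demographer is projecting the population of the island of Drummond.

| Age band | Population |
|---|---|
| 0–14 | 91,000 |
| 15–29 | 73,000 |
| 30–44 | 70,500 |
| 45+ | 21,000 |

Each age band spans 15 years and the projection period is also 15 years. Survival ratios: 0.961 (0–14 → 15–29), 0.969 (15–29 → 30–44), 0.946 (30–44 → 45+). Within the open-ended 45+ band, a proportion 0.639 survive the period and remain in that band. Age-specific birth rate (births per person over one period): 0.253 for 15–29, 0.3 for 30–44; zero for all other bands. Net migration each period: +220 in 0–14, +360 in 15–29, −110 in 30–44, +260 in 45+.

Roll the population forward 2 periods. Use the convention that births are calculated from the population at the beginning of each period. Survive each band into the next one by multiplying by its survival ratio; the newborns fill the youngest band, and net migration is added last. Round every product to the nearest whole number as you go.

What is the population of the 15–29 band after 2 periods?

38645

— Period 1 —
Births: 73000 × 0.253 = 18469  |  70500 × 0.3 = 21150 ⇒ total 39619
15–29: 91000 × 0.961 = 87451
30–44: 73000 × 0.969 = 70737
45+: 70500 × 0.946 + 21000 × 0.639 = 66693 + 13419 = 80112
Net migration: 0–14 + 220 → 39839; 15–29 + 360 → 87811; 30–44 − 110 → 70627; 45+ + 260 → 80372
→ [39839, 87811, 70627, 80372]
— Period 2 —
Births: 87811 × 0.253 = 22216  |  70627 × 0.3 = 21188 ⇒ total 43404
15–29: 39839 × 0.961 = 38285
30–44: 87811 × 0.969 = 85089
45+: 70627 × 0.946 + 80372 × 0.639 = 66813 + 51358 = 118171
Net migration: 0–14 + 220 → 43624; 15–29 + 360 → 38645; 30–44 − 110 → 84979; 45+ + 260 → 118431
→ [43624, 38645, 84979, 118431]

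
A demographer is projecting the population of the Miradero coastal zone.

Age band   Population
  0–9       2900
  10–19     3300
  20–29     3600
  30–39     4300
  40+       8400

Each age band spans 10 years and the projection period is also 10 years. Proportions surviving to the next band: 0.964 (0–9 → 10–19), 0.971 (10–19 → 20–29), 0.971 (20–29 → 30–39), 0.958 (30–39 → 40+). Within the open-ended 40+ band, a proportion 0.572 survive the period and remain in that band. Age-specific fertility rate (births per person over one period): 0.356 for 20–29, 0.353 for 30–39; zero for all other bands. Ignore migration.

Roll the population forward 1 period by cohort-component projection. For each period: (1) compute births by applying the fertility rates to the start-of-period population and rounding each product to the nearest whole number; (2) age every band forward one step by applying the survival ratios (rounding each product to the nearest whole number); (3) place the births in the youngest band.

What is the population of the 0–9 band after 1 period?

[period 1]
Births: 3600 × 0.356 = 1282, 4300 × 0.353 = 1518 ⇒ total 2800
10–19: 2900 × 0.964 = 2796
20–29: 3300 × 0.971 = 3204
30–39: 3600 × 0.971 = 3496
40+: 4300 × 0.958 + 8400 × 0.572 = 4119 + 4805 = 8924
Population now: 0–9=2800, 10–19=2796, 20–29=3204, 30–39=3496, 40+=8924

2800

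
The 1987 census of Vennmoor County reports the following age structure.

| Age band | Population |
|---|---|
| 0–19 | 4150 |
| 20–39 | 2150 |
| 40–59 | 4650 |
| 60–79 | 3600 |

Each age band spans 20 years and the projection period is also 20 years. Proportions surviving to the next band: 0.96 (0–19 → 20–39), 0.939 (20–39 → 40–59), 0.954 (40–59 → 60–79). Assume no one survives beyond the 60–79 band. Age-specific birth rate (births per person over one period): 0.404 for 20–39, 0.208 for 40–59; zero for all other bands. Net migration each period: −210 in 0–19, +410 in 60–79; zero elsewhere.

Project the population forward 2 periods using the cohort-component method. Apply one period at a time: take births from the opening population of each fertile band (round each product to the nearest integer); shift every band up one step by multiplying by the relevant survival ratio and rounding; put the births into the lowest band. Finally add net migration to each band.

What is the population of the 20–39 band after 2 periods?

Call the groups 1 to 4, youngest first.
— Period 1 —
Births: 2150 * 0.404 = 869 ; 4650 * 0.208 = 967 → 1836
Group 2: 4150 * 0.96 = 3984
Group 3: 2150 * 0.939 = 2019
Group 4: 4650 * 0.954 = 4436
Net migration: Group 1 − 210 → 1626; Group 4 + 410 → 4846
End of period: [1626, 3984, 2019, 4846]
— Period 2 —
Births: 3984 * 0.404 = 1610 ; 2019 * 0.208 = 420 → 2030
Group 2: 1626 * 0.96 = 1561
Group 3: 3984 * 0.939 = 3741
Group 4: 2019 * 0.954 = 1926
Net migration: Group 1 − 210 → 1820; Group 4 + 410 → 2336
End of period: [1820, 1561, 3741, 2336]

1561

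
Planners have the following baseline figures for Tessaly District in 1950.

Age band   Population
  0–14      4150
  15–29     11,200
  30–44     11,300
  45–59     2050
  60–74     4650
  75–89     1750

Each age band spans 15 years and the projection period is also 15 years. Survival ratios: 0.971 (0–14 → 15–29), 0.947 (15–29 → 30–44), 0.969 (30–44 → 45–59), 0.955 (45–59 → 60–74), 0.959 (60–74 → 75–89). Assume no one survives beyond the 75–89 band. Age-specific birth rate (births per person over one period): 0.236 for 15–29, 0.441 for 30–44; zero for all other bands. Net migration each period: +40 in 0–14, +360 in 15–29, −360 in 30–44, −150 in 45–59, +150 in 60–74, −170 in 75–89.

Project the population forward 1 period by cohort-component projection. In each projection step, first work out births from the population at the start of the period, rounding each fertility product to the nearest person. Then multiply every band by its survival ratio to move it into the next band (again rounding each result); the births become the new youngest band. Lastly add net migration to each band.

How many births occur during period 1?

7626

[period 1]
Births: 11200 × 0.236 = 2643, 11300 × 0.441 = 4983 → total 7626
15–29: 4150 × 0.971 = 4030
30–44: 11200 × 0.947 = 10606
45–59: 11300 × 0.969 = 10950
60–74: 2050 × 0.955 = 1958
75–89: 4650 × 0.959 = 4459
Net migration: 0–14 + 40 → 7666; 15–29 + 360 → 4390; 30–44 − 360 → 10246; 45–59 − 150 → 10800; 60–74 + 150 → 2108; 75–89 − 170 → 4289
Giving 7666 / 4390 / 10246 / 10800 / 2108 / 4289.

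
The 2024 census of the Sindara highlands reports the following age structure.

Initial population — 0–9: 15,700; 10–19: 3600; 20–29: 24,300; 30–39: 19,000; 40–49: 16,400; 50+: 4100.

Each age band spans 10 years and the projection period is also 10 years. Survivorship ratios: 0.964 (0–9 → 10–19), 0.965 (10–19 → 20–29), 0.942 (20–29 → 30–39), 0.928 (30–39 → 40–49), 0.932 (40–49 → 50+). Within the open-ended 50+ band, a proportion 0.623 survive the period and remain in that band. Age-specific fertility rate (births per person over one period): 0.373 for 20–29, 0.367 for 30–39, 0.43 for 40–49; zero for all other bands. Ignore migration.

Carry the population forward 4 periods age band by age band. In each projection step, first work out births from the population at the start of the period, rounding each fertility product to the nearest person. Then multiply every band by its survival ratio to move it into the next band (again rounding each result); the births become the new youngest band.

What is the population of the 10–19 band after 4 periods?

Numbering the groups 1..6 from youngest to oldest:
Period 1:
Births: 24300 * 0.373 = 9064, 19000 * 0.367 = 6973, 16400 * 0.43 = 7052 — total 23089
Group 2: 15700 * 0.964 = 15135
Group 3: 3600 * 0.965 = 3474
Group 4: 24300 * 0.942 = 22891
Group 5: 19000 * 0.928 = 17632
Group 6: 16400 * 0.932 + 4100 * 0.623 = 15285 + 2554 = 17839
Population now: 0–9=23089, 10–19=15135, 20–29=3474, 30–39=22891, 40–49=17632, 50+=17839
Period 2:
Births: 3474 * 0.373 = 1296, 22891 * 0.367 = 8401, 17632 * 0.43 = 7582 — total 17279
Group 2: 23089 * 0.964 = 22258
Group 3: 15135 * 0.965 = 14605
Group 4: 3474 * 0.942 = 3273
Group 5: 22891 * 0.928 = 21243
Group 6: 17632 * 0.932 + 17839 * 0.623 = 16433 + 11114 = 27547
Population now: 0–9=17279, 10–19=22258, 20–29=14605, 30–39=3273, 40–49=21243, 50+=27547
Period 3:
Births: 14605 * 0.373 = 5448, 3273 * 0.367 = 1201, 21243 * 0.43 = 9134 — total 15783
Group 2: 17279 * 0.964 = 16657
Group 3: 22258 * 0.965 = 21479
Group 4: 14605 * 0.942 = 13758
Group 5: 3273 * 0.928 = 3037
Group 6: 21243 * 0.932 + 27547 * 0.623 = 19798 + 17162 = 36960
Population now: 0–9=15783, 10–19=16657, 20–29=21479, 30–39=13758, 40–49=3037, 50+=36960
Period 4:
Births: 21479 * 0.373 = 8012, 13758 * 0.367 = 5049, 3037 * 0.43 = 1306 — total 14367
Group 2: 15783 * 0.964 = 15215
Group 3: 16657 * 0.965 = 16074
Group 4: 21479 * 0.942 = 20233
Group 5: 13758 * 0.928 = 12767
Group 6: 3037 * 0.932 + 36960 * 0.623 = 2830 + 23026 = 25856
Population now: 0–9=14367, 10–19=15215, 20–29=16074, 30–39=20233, 40–49=12767, 50+=25856

15215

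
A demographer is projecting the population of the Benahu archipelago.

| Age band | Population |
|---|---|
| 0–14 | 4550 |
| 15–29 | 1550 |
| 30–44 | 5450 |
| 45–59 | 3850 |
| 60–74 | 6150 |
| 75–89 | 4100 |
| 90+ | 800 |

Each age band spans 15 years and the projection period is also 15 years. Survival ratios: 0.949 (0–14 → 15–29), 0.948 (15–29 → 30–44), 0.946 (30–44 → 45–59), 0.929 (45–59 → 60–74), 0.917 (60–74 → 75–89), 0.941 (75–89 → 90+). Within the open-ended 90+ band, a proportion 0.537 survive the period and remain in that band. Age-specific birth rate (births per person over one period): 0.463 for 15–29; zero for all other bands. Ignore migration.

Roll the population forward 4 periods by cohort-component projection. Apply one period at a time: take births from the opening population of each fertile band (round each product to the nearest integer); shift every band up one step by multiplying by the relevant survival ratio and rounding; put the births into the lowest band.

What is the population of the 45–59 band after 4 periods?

611

— Period 1 —
Births: 1550 * 0.463 = 718
15–29: 4550 * 0.949 = 4318
30–44: 1550 * 0.948 = 1469
45–59: 5450 * 0.946 = 5156
60–74: 3850 * 0.929 = 3577
75–89: 6150 * 0.917 = 5640
90+: 4100 * 0.941 + 800 * 0.537 = 3858 + 430 = 4288
Giving 718 / 4318 / 1469 / 5156 / 3577 / 5640 / 4288.
— Period 2 —
Births: 4318 * 0.463 = 1999
15–29: 718 * 0.949 = 681
30–44: 4318 * 0.948 = 4093
45–59: 1469 * 0.946 = 1390
60–74: 5156 * 0.929 = 4790
75–89: 3577 * 0.917 = 3280
90+: 5640 * 0.941 + 4288 * 0.537 = 5307 + 2303 = 7610
Giving 1999 / 681 / 4093 / 1390 / 4790 / 3280 / 7610.
— Period 3 —
Births: 681 * 0.463 = 315
15–29: 1999 * 0.949 = 1897
30–44: 681 * 0.948 = 646
45–59: 4093 * 0.946 = 3872
60–74: 1390 * 0.929 = 1291
75–89: 4790 * 0.917 = 4392
90+: 3280 * 0.941 + 7610 * 0.537 = 3086 + 4087 = 7173
Giving 315 / 1897 / 646 / 3872 / 1291 / 4392 / 7173.
— Period 4 —
Births: 1897 * 0.463 = 878
15–29: 315 * 0.949 = 299
30–44: 1897 * 0.948 = 1798
45–59: 646 * 0.946 = 611
60–74: 3872 * 0.929 = 3597
75–89: 1291 * 0.917 = 1184
90+: 4392 * 0.941 + 7173 * 0.537 = 4133 + 3852 = 7985
Giving 878 / 299 / 1798 / 611 / 3597 / 1184 / 7985.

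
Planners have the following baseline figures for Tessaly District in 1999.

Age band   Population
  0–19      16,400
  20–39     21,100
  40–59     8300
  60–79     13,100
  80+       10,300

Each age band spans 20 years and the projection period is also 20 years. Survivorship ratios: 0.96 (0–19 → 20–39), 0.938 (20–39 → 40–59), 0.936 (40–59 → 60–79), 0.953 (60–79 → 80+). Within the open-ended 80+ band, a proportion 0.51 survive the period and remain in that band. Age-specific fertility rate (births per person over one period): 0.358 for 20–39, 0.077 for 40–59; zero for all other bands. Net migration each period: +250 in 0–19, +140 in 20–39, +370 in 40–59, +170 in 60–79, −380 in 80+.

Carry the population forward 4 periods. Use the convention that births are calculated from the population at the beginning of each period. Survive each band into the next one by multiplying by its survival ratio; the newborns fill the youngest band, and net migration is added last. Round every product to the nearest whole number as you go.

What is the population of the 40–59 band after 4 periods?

7244

After projecting period 1:
Births: 21100 * 0.358 = 7554  |  8300 * 0.077 = 639 — total 8193
20–39: 16400 * 0.96 = 15744
40–59: 21100 * 0.938 = 19792
60–79: 8300 * 0.936 = 7769
80+: 13100 * 0.953 + 10300 * 0.51 = 12484 + 5253 = 17737
Net migration: 0–19 + 250 → 8443; 20–39 + 140 → 15884; 40–59 + 370 → 20162; 60–79 + 170 → 7939; 80+ − 380 → 17357
Giving 8443 / 15884 / 20162 / 7939 / 17357.
After projecting period 2:
Births: 15884 * 0.358 = 5686  |  20162 * 0.077 = 1552 — total 7238
20–39: 8443 * 0.96 = 8105
40–59: 15884 * 0.938 = 14899
60–79: 20162 * 0.936 = 18872
80+: 7939 * 0.953 + 17357 * 0.51 = 7566 + 8852 = 16418
Net migration: 0–19 + 250 → 7488; 20–39 + 140 → 8245; 40–59 + 370 → 15269; 60–79 + 170 → 19042; 80+ − 380 → 16038
Giving 7488 / 8245 / 15269 / 19042 / 16038.
After projecting period 3:
Births: 8245 * 0.358 = 2952  |  15269 * 0.077 = 1176 — total 4128
20–39: 7488 * 0.96 = 7188
40–59: 8245 * 0.938 = 7734
60–79: 15269 * 0.936 = 14292
80+: 19042 * 0.953 + 16038 * 0.51 = 18147 + 8179 = 26326
Net migration: 0–19 + 250 → 4378; 20–39 + 140 → 7328; 40–59 + 370 → 8104; 60–79 + 170 → 14462; 80+ − 380 → 25946
Giving 4378 / 7328 / 8104 / 14462 / 25946.
After projecting period 4:
Births: 7328 * 0.358 = 2623  |  8104 * 0.077 = 624 — total 3247
20–39: 4378 * 0.96 = 4203
40–59: 7328 * 0.938 = 6874
60–79: 8104 * 0.936 = 7585
80+: 14462 * 0.953 + 25946 * 0.51 = 13782 + 13232 = 27014
Net migration: 0–19 + 250 → 3497; 20–39 + 140 → 4343; 40–59 + 370 → 7244; 60–79 + 170 → 7755; 80+ − 380 → 26634
Giving 3497 / 4343 / 7244 / 7755 / 26634.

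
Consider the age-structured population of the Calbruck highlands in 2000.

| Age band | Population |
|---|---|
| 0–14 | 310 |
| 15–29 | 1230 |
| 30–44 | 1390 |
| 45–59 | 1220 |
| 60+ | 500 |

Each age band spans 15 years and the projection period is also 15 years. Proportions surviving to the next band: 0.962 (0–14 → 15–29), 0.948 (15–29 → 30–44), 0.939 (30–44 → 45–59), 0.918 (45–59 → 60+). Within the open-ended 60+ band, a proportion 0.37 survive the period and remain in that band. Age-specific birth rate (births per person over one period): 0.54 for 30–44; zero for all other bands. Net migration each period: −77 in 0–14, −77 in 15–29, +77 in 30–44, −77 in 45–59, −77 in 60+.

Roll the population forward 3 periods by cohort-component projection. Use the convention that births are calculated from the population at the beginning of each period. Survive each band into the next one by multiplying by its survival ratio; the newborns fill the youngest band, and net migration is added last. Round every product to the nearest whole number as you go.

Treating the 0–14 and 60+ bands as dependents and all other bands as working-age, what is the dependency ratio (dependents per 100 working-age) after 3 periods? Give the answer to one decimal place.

119.5

(Groups numbered youngest = 1 to oldest = 5.)
After projecting period 1:
Births: 1390 × 0.54 = 751
Group 2: 310 × 0.962 = 298
Group 3: 1230 × 0.948 = 1166
Group 4: 1390 × 0.939 = 1305
Group 5: 1220 × 0.918 + 500 × 0.37 = 1120 + 185 = 1305
Net migration: Group 1 − 77 → 674; Group 2 − 77 → 221; Group 3 + 77 → 1243; Group 4 − 77 → 1228; Group 5 − 77 → 1228
End of period: [674, 221, 1243, 1228, 1228]
After projecting period 2:
Births: 1243 × 0.54 = 671
Group 2: 674 × 0.962 = 648
Group 3: 221 × 0.948 = 210
Group 4: 1243 × 0.939 = 1167
Group 5: 1228 × 0.918 + 1228 × 0.37 = 1127 + 454 = 1581
Net migration: Group 1 − 77 → 594; Group 2 − 77 → 571; Group 3 + 77 → 287; Group 4 − 77 → 1090; Group 5 − 77 → 1504
End of period: [594, 571, 287, 1090, 1504]
After projecting period 3:
Births: 287 × 0.54 = 155
Group 2: 594 × 0.962 = 571
Group 3: 571 × 0.948 = 541
Group 4: 287 × 0.939 = 269
Group 5: 1090 × 0.918 + 1504 × 0.37 = 1001 + 556 = 1557
Net migration: Group 1 − 77 → 78; Group 2 − 77 → 494; Group 3 + 77 → 618; Group 4 − 77 → 192; Group 5 − 77 → 1480
End of period: [78, 494, 618, 192, 1480]
Dependents (band 0–14 + band 60+) = 78 + 1480 = 1558; working-age = 1304; ratio = 1558/1304 × 100 = 119.5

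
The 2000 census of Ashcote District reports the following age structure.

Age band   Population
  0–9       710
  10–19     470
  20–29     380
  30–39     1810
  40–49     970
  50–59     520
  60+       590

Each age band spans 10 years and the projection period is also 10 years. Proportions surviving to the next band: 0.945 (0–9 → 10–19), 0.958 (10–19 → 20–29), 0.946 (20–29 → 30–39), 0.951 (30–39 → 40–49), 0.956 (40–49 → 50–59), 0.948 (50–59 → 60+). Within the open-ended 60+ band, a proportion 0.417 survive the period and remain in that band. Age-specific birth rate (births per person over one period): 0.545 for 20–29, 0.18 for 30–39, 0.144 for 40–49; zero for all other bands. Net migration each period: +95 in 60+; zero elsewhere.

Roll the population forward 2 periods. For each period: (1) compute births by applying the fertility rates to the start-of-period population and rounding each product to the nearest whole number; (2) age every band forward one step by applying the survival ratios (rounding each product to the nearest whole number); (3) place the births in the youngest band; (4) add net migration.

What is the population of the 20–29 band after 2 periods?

Numbering the bands 1..7 from youngest to oldest:
Period 1.
Births: 380 * 0.545 = 207, 1810 * 0.18 = 326, 970 * 0.144 = 140 → total 673
Band 2: 710 * 0.945 = 671
Band 3: 470 * 0.958 = 450
Band 4: 380 * 0.946 = 359
Band 5: 1810 * 0.951 = 1721
Band 6: 970 * 0.956 = 927
Band 7: 520 * 0.948 + 590 * 0.417 = 493 + 246 = 739
Net migration: Band 7 + 95 → 834
End of period: [673, 671, 450, 359, 1721, 927, 834]
Period 2.
Births: 450 * 0.545 = 245, 359 * 0.18 = 65, 1721 * 0.144 = 248 → total 558
Band 2: 673 * 0.945 = 636
Band 3: 671 * 0.958 = 643
Band 4: 450 * 0.946 = 426
Band 5: 359 * 0.951 = 341
Band 6: 1721 * 0.956 = 1645
Band 7: 927 * 0.948 + 834 * 0.417 = 879 + 348 = 1227
Net migration: Band 7 + 95 → 1322
End of period: [558, 636, 643, 426, 341, 1645, 1322]

643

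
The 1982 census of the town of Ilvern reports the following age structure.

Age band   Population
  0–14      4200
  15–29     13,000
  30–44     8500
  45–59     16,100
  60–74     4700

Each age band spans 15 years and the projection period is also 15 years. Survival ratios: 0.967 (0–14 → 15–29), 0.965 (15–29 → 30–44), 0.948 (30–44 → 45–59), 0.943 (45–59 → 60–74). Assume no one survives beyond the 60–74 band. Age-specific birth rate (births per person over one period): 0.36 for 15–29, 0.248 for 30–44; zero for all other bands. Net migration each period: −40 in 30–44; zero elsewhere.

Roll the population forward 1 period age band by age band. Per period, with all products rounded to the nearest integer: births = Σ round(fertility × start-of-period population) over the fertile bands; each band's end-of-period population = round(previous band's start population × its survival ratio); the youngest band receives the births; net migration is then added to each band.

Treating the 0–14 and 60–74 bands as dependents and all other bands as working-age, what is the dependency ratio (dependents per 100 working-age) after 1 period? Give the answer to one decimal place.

89.2

Period 1.
Births: 13000 * 0.36 = 4680, 8500 * 0.248 = 2108 → total 6788
15–29: 4200 * 0.967 = 4061
30–44: 13000 * 0.965 = 12545
45–59: 8500 * 0.948 = 8058
60–74: 16100 * 0.943 = 15182
Net migration: 30–44 − 40 → 12505
Population now: 0–14=6788, 15–29=4061, 30–44=12505, 45–59=8058, 60–74=15182
Dependents (band 0–14 + band 60–74) = 6788 + 15182 = 21970; working-age = 24624; ratio = 21970/24624 × 100 = 89.2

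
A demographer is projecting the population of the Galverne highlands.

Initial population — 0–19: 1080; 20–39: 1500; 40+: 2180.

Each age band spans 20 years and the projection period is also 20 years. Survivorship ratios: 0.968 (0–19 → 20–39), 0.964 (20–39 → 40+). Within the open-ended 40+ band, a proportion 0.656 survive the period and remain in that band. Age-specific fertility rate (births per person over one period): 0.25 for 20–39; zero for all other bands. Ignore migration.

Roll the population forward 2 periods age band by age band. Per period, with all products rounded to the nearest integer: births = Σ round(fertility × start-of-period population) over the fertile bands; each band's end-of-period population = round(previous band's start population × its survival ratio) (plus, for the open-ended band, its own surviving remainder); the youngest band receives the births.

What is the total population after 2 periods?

Let group 1 be 0–19 through group 3 = 40+.
Period 1.
Births: 1500 * 0.25 = 375
Group 2: 1080 * 0.968 = 1045
Group 3: 1500 * 0.964 + 2180 * 0.656 = 1446 + 1430 = 2876
→ [375, 1045, 2876]
Period 2.
Births: 1045 * 0.25 = 261
Group 2: 375 * 0.968 = 363
Group 3: 1045 * 0.964 + 2876 * 0.656 = 1007 + 1887 = 2894
→ [261, 363, 2894]
Total after period 2: 261 + 363 + 2894 = 3518

3518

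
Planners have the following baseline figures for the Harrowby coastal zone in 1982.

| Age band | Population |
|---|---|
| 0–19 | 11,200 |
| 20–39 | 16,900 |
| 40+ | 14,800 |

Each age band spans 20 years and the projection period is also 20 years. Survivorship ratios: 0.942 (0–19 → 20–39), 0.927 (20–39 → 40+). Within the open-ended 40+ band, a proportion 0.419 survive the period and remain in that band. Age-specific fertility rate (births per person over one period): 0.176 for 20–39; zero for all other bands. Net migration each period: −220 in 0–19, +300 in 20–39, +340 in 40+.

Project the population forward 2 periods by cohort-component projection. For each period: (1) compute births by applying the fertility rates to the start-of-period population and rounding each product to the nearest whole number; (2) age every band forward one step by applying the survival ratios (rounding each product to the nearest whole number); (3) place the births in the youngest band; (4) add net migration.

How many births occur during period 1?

2974

Numbering the bands 1..3 from youngest to oldest:
Period 1.
Births: 16900 * 0.176 = 2974
Band 2: 11200 * 0.942 = 10550
Band 3: 16900 * 0.927 + 14800 * 0.419 = 15666 + 6201 = 21867
Net migration: Band 1 − 220 → 2754; Band 2 + 300 → 10850; Band 3 + 340 → 22207
Population now: 0–19=2754, 20–39=10850, 40+=22207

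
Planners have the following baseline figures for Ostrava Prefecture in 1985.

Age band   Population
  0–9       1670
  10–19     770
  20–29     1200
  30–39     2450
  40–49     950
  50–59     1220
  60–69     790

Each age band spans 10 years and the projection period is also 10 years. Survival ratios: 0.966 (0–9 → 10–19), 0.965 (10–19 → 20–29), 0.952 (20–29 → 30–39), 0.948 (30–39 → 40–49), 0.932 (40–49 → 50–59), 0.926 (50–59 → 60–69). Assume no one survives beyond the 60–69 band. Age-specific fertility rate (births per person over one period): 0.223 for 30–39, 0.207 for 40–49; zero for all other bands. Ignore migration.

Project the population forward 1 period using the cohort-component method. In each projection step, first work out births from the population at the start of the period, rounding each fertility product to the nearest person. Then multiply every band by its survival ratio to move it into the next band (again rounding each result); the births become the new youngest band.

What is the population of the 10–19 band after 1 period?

1613

Call the bands 1 to 7, youngest first.
— Period 1 —
Births: 2450 × 0.223 = 546, 950 × 0.207 = 197 ⇒ total 743
Band 2: 1670 × 0.966 = 1613
Band 3: 770 × 0.965 = 743
Band 4: 1200 × 0.952 = 1142
Band 5: 2450 × 0.948 = 2323
Band 6: 950 × 0.932 = 885
Band 7: 1220 × 0.926 = 1130
End of period: [743, 1613, 743, 1142, 2323, 885, 1130]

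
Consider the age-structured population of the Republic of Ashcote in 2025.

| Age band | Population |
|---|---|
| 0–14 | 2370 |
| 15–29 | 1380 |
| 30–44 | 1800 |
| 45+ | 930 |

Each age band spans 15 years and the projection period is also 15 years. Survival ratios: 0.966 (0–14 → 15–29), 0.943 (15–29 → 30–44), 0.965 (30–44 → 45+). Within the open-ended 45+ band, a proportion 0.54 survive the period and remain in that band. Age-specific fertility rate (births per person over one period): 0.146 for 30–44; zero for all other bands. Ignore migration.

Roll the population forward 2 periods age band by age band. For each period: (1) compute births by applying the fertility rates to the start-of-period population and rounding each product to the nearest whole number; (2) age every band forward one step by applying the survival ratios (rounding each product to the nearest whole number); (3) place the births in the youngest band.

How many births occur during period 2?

(Bands numbered youngest = 1 to oldest = 4.)
— Period 1 —
Births: 1800 × 0.146 = 263
Band 2: 2370 × 0.966 = 2289
Band 3: 1380 × 0.943 = 1301
Band 4: 1800 × 0.965 + 930 × 0.54 = 1737 + 502 = 2239
→ [263, 2289, 1301, 2239]
— Period 2 —
Births: 1301 × 0.146 = 190
Band 2: 263 × 0.966 = 254
Band 3: 2289 × 0.943 = 2159
Band 4: 1301 × 0.965 + 2239 × 0.54 = 1255 + 1209 = 2464
→ [190, 254, 2159, 2464]

190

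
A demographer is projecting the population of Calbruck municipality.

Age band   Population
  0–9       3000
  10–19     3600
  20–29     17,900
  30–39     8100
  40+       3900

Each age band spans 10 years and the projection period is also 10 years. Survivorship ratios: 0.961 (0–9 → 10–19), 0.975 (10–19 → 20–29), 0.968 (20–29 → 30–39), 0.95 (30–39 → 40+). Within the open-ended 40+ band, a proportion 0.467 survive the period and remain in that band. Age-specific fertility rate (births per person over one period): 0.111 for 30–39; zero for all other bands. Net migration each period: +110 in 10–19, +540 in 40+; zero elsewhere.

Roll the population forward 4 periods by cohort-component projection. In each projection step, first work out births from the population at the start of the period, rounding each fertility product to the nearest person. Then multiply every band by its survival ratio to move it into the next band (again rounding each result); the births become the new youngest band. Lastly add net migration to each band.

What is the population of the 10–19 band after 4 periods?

472

(Groups numbered youngest = 1 to oldest = 5.)
Period 1:
Births: 8100 × 0.111 = 899
Group 2: 3000 × 0.961 = 2883
Group 3: 3600 × 0.975 = 3510
Group 4: 17900 × 0.968 = 17327
Group 5: 8100 × 0.95 + 3900 × 0.467 = 7695 + 1821 = 9516
Net migration: Group 2 + 110 → 2993; Group 5 + 540 → 10056
End of period: [899, 2993, 3510, 17327, 10056]
Period 2:
Births: 17327 × 0.111 = 1923
Group 2: 899 × 0.961 = 864
Group 3: 2993 × 0.975 = 2918
Group 4: 3510 × 0.968 = 3398
Group 5: 17327 × 0.95 + 10056 × 0.467 = 16461 + 4696 = 21157
Net migration: Group 2 + 110 → 974; Group 5 + 540 → 21697
End of period: [1923, 974, 2918, 3398, 21697]
Period 3:
Births: 3398 × 0.111 = 377
Group 2: 1923 × 0.961 = 1848
Group 3: 974 × 0.975 = 950
Group 4: 2918 × 0.968 = 2825
Group 5: 3398 × 0.95 + 21697 × 0.467 = 3228 + 10132 = 13360
Net migration: Group 2 + 110 → 1958; Group 5 + 540 → 13900
End of period: [377, 1958, 950, 2825, 13900]
Period 4:
Births: 2825 × 0.111 = 314
Group 2: 377 × 0.961 = 362
Group 3: 1958 × 0.975 = 1909
Group 4: 950 × 0.968 = 920
Group 5: 2825 × 0.95 + 13900 × 0.467 = 2684 + 6491 = 9175
Net migration: Group 2 + 110 → 472; Group 5 + 540 → 9715
End of period: [314, 472, 1909, 920, 9715]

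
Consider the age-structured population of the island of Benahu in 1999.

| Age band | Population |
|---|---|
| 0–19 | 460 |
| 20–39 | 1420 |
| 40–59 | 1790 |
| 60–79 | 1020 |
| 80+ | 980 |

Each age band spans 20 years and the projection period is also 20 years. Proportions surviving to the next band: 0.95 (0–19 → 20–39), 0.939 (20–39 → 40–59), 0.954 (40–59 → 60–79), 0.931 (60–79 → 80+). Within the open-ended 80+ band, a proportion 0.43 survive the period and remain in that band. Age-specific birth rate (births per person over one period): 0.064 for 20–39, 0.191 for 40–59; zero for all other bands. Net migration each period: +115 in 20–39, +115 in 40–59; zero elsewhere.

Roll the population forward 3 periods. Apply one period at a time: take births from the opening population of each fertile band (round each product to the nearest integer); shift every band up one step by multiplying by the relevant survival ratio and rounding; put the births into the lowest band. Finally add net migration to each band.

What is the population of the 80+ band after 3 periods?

Period 1:
Births: 1420 × 0.064 = 91, 1790 × 0.191 = 342 → total 433
20–39: 460 × 0.95 = 437
40–59: 1420 × 0.939 = 1333
60–79: 1790 × 0.954 = 1708
80+: 1020 × 0.931 + 980 × 0.43 = 950 + 421 = 1371
Net migration: 20–39 + 115 → 552; 40–59 + 115 → 1448
End of period: [433, 552, 1448, 1708, 1371]
Period 2:
Births: 552 × 0.064 = 35, 1448 × 0.191 = 277 → total 312
20–39: 433 × 0.95 = 411
40–59: 552 × 0.939 = 518
60–79: 1448 × 0.954 = 1381
80+: 1708 × 0.931 + 1371 × 0.43 = 1590 + 590 = 2180
Net migration: 20–39 + 115 → 526; 40–59 + 115 → 633
End of period: [312, 526, 633, 1381, 2180]
Period 3:
Births: 526 × 0.064 = 34, 633 × 0.191 = 121 → total 155
20–39: 312 × 0.95 = 296
40–59: 526 × 0.939 = 494
60–79: 633 × 0.954 = 604
80+: 1381 × 0.931 + 2180 × 0.43 = 1286 + 937 = 2223
Net migration: 20–39 + 115 → 411; 40–59 + 115 → 609
End of period: [155, 411, 609, 604, 2223]

2223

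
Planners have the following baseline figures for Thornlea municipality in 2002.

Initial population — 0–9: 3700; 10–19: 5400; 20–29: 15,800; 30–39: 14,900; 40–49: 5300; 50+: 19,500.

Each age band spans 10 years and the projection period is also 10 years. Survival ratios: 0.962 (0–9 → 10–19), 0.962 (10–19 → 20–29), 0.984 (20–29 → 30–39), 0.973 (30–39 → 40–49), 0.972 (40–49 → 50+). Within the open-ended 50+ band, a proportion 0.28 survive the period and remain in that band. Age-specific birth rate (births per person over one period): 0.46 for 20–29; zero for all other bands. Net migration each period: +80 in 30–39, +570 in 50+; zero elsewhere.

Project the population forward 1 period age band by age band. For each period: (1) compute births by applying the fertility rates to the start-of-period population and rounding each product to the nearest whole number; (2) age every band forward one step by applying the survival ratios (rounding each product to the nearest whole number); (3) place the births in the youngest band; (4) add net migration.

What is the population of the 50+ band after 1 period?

11182

— Period 1 —
Births: 15800 × 0.46 = 7268
10–19: 3700 × 0.962 = 3559
20–29: 5400 × 0.962 = 5195
30–39: 15800 × 0.984 = 15547
40–49: 14900 × 0.973 = 14498
50+: 5300 × 0.972 + 19500 × 0.28 = 5152 + 5460 = 10612
Net migration: 30–39 + 80 → 15627; 50+ + 570 → 11182
Giving 7268 / 3559 / 5195 / 15627 / 14498 / 11182.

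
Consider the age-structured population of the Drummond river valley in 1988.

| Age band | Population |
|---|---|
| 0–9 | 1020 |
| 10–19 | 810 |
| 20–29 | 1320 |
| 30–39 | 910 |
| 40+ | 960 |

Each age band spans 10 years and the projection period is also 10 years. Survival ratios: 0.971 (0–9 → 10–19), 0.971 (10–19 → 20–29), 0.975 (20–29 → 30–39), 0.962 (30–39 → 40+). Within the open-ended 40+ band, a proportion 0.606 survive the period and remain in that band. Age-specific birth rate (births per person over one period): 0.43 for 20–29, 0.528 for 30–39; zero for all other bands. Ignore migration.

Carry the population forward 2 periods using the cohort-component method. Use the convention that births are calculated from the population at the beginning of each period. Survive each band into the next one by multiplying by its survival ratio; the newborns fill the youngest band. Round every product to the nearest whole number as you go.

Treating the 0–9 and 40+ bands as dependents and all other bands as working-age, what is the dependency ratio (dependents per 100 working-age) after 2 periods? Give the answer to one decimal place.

Call the groups 1 to 5, youngest first.
After projecting period 1:
Births: 1320 × 0.43 = 568 ; 910 × 0.528 = 480 ⇒ total 1048
Group 2: 1020 × 0.971 = 990
Group 3: 810 × 0.971 = 787
Group 4: 1320 × 0.975 = 1287
Group 5: 910 × 0.962 + 960 × 0.606 = 875 + 582 = 1457
Giving 1048 / 990 / 787 / 1287 / 1457.
After projecting period 2:
Births: 787 × 0.43 = 338 ; 1287 × 0.528 = 680 ⇒ total 1018
Group 2: 1048 × 0.971 = 1018
Group 3: 990 × 0.971 = 961
Group 4: 787 × 0.975 = 767
Group 5: 1287 × 0.962 + 1457 × 0.606 = 1238 + 883 = 2121
Giving 1018 / 1018 / 961 / 767 / 2121.
Dependents (band 0–9 + band 40+) = 1018 + 2121 = 3139; working-age = 2746; ratio = 3139/2746 × 100 = 114.3

114.3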